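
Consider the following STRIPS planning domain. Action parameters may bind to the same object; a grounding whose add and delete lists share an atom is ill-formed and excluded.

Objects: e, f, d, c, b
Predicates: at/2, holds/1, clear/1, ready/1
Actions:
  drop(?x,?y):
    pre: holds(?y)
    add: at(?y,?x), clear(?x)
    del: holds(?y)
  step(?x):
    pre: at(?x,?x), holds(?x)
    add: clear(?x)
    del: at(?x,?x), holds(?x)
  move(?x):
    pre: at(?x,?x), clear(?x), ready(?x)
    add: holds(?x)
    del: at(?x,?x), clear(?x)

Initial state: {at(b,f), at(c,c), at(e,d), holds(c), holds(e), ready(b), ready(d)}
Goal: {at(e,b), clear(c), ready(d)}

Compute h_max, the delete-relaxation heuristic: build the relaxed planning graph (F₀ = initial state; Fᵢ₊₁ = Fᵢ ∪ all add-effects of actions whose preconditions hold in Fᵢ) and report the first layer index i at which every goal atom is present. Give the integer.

1

F0 = init (7 atoms)
F1 = F0 ∪ {at(c,b), at(c,d), at(c,e), at(c,f), at(e,b), at(e,c), at(e,e), at(e,f), clear(b), clear(c), clear(d), clear(e), clear(f)}  (20 atoms)
goal ⊆ F1  ⇒  h_max = 1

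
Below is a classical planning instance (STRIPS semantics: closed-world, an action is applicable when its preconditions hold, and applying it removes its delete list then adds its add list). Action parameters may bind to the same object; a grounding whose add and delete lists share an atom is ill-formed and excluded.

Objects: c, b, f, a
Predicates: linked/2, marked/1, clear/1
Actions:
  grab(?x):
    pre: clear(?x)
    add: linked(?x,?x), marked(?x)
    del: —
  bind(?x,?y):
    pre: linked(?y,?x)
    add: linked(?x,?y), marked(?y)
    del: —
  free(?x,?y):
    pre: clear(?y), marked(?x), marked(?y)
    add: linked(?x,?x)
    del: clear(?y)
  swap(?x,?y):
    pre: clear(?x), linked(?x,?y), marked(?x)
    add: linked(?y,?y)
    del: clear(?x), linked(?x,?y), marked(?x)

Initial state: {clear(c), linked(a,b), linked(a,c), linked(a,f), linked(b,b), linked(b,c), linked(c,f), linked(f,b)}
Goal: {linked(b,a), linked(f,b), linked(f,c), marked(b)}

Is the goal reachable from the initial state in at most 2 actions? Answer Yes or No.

No

1. bind(c,b)  →  {clear(c), linked(a,b), linked(a,c), linked(a,f), linked(b,b), linked(b,c), linked(c,b), linked(c,f), linked(f,b), marked(b)}
2. bind(b,a)  →  {clear(c), linked(a,b), linked(a,c), linked(a,f), linked(b,a), linked(b,b), linked(b,c), linked(c,b), linked(c,f), linked(f,b), marked(a), marked(b)}
3. bind(f,c)  →  {clear(c), linked(a,b), linked(a,c), linked(a,f), linked(b,a), linked(b,b), linked(b,c), linked(c,b), linked(c,f), linked(f,b), linked(f,c), marked(a), marked(b), marked(c)}
optimal plan length = 3; 3 > 2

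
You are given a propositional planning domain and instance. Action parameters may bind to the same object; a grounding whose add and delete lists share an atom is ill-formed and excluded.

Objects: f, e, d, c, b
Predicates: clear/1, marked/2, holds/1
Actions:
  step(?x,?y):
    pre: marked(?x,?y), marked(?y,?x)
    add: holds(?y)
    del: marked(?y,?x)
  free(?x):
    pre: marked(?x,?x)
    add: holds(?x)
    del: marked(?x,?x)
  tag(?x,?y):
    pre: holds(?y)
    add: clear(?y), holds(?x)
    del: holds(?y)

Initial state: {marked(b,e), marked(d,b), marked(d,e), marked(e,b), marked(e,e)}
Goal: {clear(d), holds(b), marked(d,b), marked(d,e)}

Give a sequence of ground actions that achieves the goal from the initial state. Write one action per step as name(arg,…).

1. step(e,e)  →  {holds(e), marked(b,e), marked(d,b), marked(d,e), marked(e,b)}
2. tag(d,e)  →  {clear(e), holds(d), marked(b,e), marked(d,b), marked(d,e), marked(e,b)}
3. tag(b,d)  →  {clear(d), clear(e), holds(b), marked(b,e), marked(d,b), marked(d,e), marked(e,b)}

step(e,e); tag(d,e); tag(b,d)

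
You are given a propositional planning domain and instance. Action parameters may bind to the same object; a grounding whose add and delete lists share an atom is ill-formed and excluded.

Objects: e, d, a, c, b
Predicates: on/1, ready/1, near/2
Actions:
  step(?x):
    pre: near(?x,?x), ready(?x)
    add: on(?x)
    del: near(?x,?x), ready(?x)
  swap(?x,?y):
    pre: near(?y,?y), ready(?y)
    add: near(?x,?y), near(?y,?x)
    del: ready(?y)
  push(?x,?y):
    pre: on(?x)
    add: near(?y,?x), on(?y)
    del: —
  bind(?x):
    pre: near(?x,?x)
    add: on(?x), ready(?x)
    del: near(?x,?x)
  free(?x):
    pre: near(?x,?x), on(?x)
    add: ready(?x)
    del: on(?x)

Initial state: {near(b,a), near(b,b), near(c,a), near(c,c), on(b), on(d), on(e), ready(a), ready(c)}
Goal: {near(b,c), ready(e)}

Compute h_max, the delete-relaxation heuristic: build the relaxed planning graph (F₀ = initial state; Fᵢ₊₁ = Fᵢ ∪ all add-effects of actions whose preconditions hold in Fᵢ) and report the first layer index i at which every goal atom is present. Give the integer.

F0 = init (9 atoms)
F1 = F0 ∪ {near(a,b), near(a,c), near(a,d), near(a,e), near(b,c), near(b,d), near(b,e), near(c,b), near(c,d), near(c,e), near(d,b), near(d,c), near(d,d), near(d,e), near(e,b), near(e,c), near(e,d), near(e,e), on(a), on(c), ready(b)}  (30 atoms)
F2 = F1 ∪ {near(a,a), near(d,a), near(e,a), ready(d), ready(e)}  (35 atoms)
goal ⊆ F2  ⇒  h_max = 2

2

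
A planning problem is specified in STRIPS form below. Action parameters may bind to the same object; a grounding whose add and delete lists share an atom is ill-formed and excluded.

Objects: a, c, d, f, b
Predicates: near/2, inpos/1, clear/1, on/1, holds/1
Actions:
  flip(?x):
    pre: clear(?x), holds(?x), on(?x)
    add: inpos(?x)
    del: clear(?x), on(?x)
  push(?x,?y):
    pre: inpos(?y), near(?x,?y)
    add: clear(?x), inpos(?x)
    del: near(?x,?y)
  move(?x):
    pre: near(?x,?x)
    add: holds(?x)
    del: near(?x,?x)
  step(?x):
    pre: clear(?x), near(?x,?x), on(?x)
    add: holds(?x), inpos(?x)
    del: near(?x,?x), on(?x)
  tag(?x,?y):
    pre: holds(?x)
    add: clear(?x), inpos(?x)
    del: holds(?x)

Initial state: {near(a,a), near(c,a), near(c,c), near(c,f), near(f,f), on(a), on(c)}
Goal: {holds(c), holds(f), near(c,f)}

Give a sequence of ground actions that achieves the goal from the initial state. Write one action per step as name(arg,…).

move(c); move(f)

1. move(c)  →  {holds(c), near(a,a), near(c,a), near(c,f), near(f,f), on(a), on(c)}
2. move(f)  →  {holds(c), holds(f), near(a,a), near(c,a), near(c,f), on(a), on(c)}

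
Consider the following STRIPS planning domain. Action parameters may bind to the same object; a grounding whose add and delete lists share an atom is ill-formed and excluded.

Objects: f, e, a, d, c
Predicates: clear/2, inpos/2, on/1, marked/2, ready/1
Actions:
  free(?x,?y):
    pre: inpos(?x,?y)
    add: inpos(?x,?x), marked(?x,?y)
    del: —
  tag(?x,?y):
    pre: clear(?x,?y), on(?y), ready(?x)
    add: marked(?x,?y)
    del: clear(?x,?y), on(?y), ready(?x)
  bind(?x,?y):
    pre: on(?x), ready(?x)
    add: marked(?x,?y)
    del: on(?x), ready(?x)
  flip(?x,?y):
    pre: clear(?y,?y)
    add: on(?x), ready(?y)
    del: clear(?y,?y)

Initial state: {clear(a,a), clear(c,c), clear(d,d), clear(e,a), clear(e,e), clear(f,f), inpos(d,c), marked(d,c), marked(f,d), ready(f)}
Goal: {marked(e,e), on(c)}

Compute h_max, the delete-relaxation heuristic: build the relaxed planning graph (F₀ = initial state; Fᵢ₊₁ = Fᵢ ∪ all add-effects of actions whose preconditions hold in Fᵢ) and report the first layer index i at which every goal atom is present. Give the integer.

2

F0 = init (10 atoms)
F1 = F0 ∪ {inpos(d,d), on(a), on(c), on(d), on(e), on(f), ready(a), ready(c), ready(d), ready(e)}  (20 atoms)
F2 = F1 ∪ {marked(a,a), marked(a,c), marked(a,d), marked(a,e), marked(a,f), marked(c,a), marked(c,c), marked(c,d), marked(c,e), marked(c,f), marked(d,a), marked(d,d), marked(d,e), marked(d,f), marked(e,a), marked(e,c), marked(e,d), marked(e,e), marked(e,f), marked(f,a), marked(f,c), marked(f,e), marked(f,f)}  (43 atoms)
goal ⊆ F2  ⇒  h_max = 2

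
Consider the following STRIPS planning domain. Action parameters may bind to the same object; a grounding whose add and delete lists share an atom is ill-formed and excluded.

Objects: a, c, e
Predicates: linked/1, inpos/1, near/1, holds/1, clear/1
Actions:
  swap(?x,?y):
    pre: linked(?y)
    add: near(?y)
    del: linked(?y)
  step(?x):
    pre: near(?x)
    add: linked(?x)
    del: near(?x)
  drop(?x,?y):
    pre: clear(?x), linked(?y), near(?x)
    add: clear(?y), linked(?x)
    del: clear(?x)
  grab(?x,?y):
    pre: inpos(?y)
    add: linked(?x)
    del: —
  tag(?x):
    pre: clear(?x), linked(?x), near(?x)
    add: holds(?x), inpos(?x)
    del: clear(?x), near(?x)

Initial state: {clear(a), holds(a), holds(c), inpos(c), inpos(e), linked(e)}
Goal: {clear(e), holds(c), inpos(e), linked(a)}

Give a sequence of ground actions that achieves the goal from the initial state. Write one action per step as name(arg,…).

grab(a,c); swap(a,a); drop(a,e)

1. grab(a,c)  →  {clear(a), holds(a), holds(c), inpos(c), inpos(e), linked(a), linked(e)}
2. swap(a,a)  →  {clear(a), holds(a), holds(c), inpos(c), inpos(e), linked(e), near(a)}
3. drop(a,e)  →  {clear(e), holds(a), holds(c), inpos(c), inpos(e), linked(a), linked(e), near(a)}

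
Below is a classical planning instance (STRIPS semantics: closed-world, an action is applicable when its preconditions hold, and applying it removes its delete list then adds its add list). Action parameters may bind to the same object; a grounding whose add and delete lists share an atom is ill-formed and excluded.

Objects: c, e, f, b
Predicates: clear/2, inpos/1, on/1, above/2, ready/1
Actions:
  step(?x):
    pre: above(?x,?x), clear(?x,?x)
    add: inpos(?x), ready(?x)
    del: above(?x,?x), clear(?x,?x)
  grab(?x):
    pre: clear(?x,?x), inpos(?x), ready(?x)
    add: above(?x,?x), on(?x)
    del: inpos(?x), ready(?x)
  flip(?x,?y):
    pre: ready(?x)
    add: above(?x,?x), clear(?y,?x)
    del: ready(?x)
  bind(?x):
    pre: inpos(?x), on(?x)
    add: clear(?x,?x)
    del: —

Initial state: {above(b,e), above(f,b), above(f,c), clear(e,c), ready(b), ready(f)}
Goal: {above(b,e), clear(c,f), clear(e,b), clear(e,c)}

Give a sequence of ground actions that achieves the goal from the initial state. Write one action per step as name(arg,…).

1. flip(f,c)  →  {above(b,e), above(f,b), above(f,c), above(f,f), clear(c,f), clear(e,c), ready(b)}
2. flip(b,e)  →  {above(b,b), above(b,e), above(f,b), above(f,c), above(f,f), clear(c,f), clear(e,b), clear(e,c)}

flip(f,c); flip(b,e)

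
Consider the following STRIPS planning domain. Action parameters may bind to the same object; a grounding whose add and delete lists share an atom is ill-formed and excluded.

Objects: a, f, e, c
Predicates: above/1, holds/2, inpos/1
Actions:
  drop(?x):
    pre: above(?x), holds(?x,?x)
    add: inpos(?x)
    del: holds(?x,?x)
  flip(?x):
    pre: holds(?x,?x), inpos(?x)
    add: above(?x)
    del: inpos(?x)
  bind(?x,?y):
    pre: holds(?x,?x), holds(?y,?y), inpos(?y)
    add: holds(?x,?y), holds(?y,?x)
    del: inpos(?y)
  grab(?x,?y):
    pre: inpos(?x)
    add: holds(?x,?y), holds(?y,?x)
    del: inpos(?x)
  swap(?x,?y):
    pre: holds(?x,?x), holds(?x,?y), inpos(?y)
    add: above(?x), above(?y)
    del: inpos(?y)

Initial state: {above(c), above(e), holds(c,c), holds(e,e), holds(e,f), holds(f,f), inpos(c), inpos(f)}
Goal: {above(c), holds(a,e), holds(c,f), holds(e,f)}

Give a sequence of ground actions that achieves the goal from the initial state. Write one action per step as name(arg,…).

drop(e); bind(f,c); grab(e,a)

1. drop(e)  →  {above(c), above(e), holds(c,c), holds(e,f), holds(f,f), inpos(c), inpos(e), inpos(f)}
2. bind(f,c)  →  {above(c), above(e), holds(c,c), holds(c,f), holds(e,f), holds(f,c), holds(f,f), inpos(e), inpos(f)}
3. grab(e,a)  →  {above(c), above(e), holds(a,e), holds(c,c), holds(c,f), holds(e,a), holds(e,f), holds(f,c), holds(f,f), inpos(f)}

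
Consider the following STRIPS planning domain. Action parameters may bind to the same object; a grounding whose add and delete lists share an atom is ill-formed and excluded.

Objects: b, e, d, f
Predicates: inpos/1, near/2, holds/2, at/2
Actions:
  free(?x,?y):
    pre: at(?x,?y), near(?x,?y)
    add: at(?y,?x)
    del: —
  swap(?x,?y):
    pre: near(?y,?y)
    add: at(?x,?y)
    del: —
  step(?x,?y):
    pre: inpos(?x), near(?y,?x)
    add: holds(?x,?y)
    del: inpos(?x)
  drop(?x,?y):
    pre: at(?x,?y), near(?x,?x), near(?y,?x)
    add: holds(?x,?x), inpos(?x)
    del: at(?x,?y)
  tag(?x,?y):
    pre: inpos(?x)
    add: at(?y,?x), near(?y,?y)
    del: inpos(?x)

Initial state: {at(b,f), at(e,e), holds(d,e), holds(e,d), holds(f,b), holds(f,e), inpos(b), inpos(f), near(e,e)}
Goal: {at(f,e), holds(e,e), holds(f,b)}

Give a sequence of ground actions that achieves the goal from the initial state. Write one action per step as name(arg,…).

swap(f,e); drop(e,e)

1. swap(f,e)  →  {at(b,f), at(e,e), at(f,e), holds(d,e), holds(e,d), holds(f,b), holds(f,e), inpos(b), inpos(f), near(e,e)}
2. drop(e,e)  →  {at(b,f), at(f,e), holds(d,e), holds(e,d), holds(e,e), holds(f,b), holds(f,e), inpos(b), inpos(e), inpos(f), near(e,e)}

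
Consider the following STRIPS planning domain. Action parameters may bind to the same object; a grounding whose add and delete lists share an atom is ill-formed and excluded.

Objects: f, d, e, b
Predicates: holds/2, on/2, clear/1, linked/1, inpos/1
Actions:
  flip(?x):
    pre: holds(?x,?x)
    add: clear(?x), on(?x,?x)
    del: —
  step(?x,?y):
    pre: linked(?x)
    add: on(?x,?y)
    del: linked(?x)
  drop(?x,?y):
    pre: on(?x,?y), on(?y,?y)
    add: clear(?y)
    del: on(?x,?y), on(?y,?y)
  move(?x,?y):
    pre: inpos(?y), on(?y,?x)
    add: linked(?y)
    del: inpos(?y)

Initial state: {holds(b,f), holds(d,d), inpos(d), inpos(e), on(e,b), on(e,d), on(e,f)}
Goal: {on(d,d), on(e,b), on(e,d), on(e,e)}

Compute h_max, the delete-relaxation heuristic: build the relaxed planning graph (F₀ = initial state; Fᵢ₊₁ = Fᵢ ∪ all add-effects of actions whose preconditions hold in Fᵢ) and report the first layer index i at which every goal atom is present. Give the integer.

F0 = init (7 atoms)
F1 = F0 ∪ {clear(d), linked(e), on(d,d)}  (10 atoms)
F2 = F1 ∪ {linked(d), on(e,e)}  (12 atoms)
goal ⊆ F2  ⇒  h_max = 2

2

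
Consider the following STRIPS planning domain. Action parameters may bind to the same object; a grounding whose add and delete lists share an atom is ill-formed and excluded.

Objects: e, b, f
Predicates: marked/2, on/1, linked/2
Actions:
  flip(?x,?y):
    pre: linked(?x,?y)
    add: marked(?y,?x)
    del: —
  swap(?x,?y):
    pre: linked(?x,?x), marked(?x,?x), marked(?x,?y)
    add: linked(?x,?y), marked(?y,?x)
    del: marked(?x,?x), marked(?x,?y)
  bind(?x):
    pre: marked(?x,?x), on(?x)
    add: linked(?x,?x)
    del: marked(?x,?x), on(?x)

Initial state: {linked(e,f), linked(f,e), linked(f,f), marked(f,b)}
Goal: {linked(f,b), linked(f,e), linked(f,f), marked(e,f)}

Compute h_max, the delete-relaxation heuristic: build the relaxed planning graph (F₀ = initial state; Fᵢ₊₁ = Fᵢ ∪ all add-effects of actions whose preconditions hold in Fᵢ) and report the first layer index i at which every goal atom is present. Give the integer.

2

F0 = init (4 atoms)
F1 = F0 ∪ {marked(e,f), marked(f,e), marked(f,f)}  (7 atoms)
F2 = F1 ∪ {linked(f,b), marked(b,f)}  (9 atoms)
goal ⊆ F2  ⇒  h_max = 2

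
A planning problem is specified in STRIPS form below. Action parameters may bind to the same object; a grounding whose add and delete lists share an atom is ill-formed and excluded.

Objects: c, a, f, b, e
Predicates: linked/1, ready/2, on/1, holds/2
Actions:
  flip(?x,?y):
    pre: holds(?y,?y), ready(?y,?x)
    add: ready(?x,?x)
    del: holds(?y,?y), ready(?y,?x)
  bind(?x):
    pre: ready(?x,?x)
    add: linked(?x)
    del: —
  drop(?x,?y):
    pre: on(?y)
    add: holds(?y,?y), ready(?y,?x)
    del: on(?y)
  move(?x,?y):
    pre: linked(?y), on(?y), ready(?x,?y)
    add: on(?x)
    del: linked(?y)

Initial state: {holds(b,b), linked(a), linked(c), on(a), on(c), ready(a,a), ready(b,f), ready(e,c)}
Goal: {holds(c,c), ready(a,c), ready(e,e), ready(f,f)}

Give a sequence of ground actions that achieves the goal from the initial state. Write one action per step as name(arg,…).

flip(f,b); drop(c,a); move(e,c); drop(c,c); drop(e,e)

1. flip(f,b)  →  {linked(a), linked(c), on(a), on(c), ready(a,a), ready(e,c), ready(f,f)}
2. drop(c,a)  →  {holds(a,a), linked(a), linked(c), on(c), ready(a,a), ready(a,c), ready(e,c), ready(f,f)}
3. move(e,c)  →  {holds(a,a), linked(a), on(c), on(e), ready(a,a), ready(a,c), ready(e,c), ready(f,f)}
4. drop(c,c)  →  {holds(a,a), holds(c,c), linked(a), on(e), ready(a,a), ready(a,c), ready(c,c), ready(e,c), ready(f,f)}
5. drop(e,e)  →  {holds(a,a), holds(c,c), holds(e,e), linked(a), ready(a,a), ready(a,c), ready(c,c), ready(e,c), ready(e,e), ready(f,f)}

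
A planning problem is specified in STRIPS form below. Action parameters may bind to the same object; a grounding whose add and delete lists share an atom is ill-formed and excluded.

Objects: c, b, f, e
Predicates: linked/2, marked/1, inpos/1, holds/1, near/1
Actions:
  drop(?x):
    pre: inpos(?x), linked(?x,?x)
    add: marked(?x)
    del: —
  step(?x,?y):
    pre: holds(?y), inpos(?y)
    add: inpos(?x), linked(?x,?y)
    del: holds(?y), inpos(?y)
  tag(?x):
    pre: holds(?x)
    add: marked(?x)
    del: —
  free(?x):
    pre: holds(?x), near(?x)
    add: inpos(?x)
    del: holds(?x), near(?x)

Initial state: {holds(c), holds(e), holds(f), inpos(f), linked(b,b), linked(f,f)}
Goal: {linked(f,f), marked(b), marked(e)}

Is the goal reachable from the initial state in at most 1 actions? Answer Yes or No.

1. step(b,f)  →  {holds(c), holds(e), inpos(b), linked(b,b), linked(b,f), linked(f,f)}
2. drop(b)  →  {holds(c), holds(e), inpos(b), linked(b,b), linked(b,f), linked(f,f), marked(b)}
3. tag(e)  →  {holds(c), holds(e), inpos(b), linked(b,b), linked(b,f), linked(f,f), marked(b), marked(e)}
optimal plan length = 3; 3 > 1

No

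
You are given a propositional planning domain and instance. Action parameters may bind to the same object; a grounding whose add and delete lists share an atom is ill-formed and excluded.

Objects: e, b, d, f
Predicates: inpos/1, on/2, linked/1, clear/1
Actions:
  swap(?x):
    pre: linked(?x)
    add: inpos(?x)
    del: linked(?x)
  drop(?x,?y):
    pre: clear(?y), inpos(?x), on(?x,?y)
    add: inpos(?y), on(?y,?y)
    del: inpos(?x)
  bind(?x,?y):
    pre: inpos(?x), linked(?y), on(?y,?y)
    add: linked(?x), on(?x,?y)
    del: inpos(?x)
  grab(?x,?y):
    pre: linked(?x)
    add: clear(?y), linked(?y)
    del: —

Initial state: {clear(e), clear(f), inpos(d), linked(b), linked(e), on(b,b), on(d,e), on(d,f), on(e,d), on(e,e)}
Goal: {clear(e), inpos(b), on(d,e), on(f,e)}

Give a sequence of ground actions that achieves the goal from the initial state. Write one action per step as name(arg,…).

swap(b); drop(d,f); bind(f,e)

1. swap(b)  →  {clear(e), clear(f), inpos(b), inpos(d), linked(e), on(b,b), on(d,e), on(d,f), on(e,d), on(e,e)}
2. drop(d,f)  →  {clear(e), clear(f), inpos(b), inpos(f), linked(e), on(b,b), on(d,e), on(d,f), on(e,d), on(e,e), on(f,f)}
3. bind(f,e)  →  {clear(e), clear(f), inpos(b), linked(e), linked(f), on(b,b), on(d,e), on(d,f), on(e,d), on(e,e), on(f,e), on(f,f)}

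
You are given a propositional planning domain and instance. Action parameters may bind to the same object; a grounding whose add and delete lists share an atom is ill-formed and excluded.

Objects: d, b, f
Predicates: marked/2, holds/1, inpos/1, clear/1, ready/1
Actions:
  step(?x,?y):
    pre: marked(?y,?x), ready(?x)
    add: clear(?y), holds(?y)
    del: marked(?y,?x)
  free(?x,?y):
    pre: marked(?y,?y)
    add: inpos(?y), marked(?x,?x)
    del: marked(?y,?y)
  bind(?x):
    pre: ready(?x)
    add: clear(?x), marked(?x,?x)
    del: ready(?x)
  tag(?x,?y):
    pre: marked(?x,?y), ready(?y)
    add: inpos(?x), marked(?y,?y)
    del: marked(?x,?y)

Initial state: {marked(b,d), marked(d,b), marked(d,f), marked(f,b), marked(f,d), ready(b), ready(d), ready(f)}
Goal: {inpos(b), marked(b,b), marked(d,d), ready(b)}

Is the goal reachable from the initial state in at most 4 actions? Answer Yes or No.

1. tag(d,b)  →  {inpos(d), marked(b,b), marked(b,d), marked(d,f), marked(f,b), marked(f,d), ready(b), ready(d), ready(f)}
2. tag(b,d)  →  {inpos(b), inpos(d), marked(b,b), marked(d,d), marked(d,f), marked(f,b), marked(f,d), ready(b), ready(d), ready(f)}
optimal plan length = 2; 2 ≤ 4

Yes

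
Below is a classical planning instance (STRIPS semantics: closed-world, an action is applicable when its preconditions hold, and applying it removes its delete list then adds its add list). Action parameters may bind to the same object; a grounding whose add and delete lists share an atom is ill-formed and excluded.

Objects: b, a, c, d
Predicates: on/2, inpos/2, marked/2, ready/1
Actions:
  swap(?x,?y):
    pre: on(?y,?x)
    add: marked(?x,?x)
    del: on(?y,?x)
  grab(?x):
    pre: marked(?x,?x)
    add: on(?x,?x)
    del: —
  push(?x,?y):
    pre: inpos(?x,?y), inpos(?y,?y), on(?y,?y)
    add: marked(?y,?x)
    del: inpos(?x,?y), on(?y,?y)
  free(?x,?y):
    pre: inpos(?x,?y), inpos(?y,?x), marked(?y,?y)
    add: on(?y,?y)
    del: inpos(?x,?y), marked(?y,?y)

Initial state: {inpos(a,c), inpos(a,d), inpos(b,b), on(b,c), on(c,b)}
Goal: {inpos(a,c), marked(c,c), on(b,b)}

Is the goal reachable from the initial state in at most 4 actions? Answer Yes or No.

1. swap(b,c)  →  {inpos(a,c), inpos(a,d), inpos(b,b), marked(b,b), on(b,c)}
2. swap(c,b)  →  {inpos(a,c), inpos(a,d), inpos(b,b), marked(b,b), marked(c,c)}
3. grab(b)  →  {inpos(a,c), inpos(a,d), inpos(b,b), marked(b,b), marked(c,c), on(b,b)}
optimal plan length = 3; 3 ≤ 4

Yes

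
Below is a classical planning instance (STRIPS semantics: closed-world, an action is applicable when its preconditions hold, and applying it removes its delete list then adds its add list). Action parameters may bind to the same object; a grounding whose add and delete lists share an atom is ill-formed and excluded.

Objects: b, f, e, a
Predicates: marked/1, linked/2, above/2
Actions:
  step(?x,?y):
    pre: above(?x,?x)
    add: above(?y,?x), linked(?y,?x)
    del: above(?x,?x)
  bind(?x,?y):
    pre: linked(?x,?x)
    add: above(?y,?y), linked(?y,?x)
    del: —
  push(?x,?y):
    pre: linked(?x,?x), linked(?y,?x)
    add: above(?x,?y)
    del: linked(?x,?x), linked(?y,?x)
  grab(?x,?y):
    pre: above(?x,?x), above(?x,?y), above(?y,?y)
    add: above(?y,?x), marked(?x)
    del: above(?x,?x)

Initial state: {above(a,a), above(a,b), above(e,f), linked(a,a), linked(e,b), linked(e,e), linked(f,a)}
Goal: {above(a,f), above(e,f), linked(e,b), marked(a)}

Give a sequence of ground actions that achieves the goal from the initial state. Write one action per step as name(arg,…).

1. bind(e,b)  →  {above(a,a), above(a,b), above(b,b), above(e,f), linked(a,a), linked(b,e), linked(e,b), linked(e,e), linked(f,a)}
2. push(a,f)  →  {above(a,a), above(a,b), above(a,f), above(b,b), above(e,f), linked(b,e), linked(e,b), linked(e,e)}
3. grab(a,b)  →  {above(a,b), above(a,f), above(b,a), above(b,b), above(e,f), linked(b,e), linked(e,b), linked(e,e), marked(a)}

bind(e,b); push(a,f); grab(a,b)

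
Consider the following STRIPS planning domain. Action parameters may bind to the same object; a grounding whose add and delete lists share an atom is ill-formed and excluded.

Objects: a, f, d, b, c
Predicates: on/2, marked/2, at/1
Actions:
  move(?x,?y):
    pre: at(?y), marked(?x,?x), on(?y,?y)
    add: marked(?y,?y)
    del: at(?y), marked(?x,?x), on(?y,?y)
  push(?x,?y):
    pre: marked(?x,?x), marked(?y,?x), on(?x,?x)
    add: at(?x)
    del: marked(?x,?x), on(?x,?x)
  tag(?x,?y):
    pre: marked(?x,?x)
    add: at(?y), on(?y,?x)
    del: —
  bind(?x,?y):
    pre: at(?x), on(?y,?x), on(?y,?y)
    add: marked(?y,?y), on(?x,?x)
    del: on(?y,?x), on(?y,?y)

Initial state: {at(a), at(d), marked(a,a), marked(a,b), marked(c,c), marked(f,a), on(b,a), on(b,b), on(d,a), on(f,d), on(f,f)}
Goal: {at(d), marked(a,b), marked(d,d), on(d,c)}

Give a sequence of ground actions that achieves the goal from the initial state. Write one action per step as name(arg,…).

tag(c,d); bind(d,f); bind(a,d)

1. tag(c,d)  →  {at(a), at(d), marked(a,a), marked(a,b), marked(c,c), marked(f,a), on(b,a), on(b,b), on(d,a), on(d,c), on(f,d), on(f,f)}
2. bind(d,f)  →  {at(a), at(d), marked(a,a), marked(a,b), marked(c,c), marked(f,a), marked(f,f), on(b,a), on(b,b), on(d,a), on(d,c), on(d,d)}
3. bind(a,d)  →  {at(a), at(d), marked(a,a), marked(a,b), marked(c,c), marked(d,d), marked(f,a), marked(f,f), on(a,a), on(b,a), on(b,b), on(d,c)}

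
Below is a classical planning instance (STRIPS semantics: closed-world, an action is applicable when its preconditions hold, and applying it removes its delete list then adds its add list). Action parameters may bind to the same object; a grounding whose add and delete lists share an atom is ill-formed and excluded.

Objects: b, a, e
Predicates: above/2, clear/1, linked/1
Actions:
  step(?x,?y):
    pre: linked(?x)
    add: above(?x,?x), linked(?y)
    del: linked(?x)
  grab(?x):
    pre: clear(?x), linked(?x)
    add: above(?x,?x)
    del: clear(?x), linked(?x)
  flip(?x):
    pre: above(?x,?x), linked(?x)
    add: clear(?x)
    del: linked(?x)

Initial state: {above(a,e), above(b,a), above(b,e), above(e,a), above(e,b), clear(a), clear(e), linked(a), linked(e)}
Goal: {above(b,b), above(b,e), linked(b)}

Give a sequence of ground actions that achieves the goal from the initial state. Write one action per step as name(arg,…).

step(a,b); step(b,a); step(a,b)

1. step(a,b)  →  {above(a,a), above(a,e), above(b,a), above(b,e), above(e,a), above(e,b), clear(a), clear(e), linked(b), linked(e)}
2. step(b,a)  →  {above(a,a), above(a,e), above(b,a), above(b,b), above(b,e), above(e,a), above(e,b), clear(a), clear(e), linked(a), linked(e)}
3. step(a,b)  →  {above(a,a), above(a,e), above(b,a), above(b,b), above(b,e), above(e,a), above(e,b), clear(a), clear(e), linked(b), linked(e)}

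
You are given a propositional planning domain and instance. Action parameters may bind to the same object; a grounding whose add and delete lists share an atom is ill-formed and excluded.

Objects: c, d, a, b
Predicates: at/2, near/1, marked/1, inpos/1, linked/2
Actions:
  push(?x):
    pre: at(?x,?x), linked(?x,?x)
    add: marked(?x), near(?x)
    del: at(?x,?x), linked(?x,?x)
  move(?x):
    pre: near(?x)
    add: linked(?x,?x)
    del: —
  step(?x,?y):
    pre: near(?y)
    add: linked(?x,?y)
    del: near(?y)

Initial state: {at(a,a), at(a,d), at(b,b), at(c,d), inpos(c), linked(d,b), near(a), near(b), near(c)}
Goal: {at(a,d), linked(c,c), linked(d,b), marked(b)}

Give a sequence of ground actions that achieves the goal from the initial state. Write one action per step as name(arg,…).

1. move(c)  →  {at(a,a), at(a,d), at(b,b), at(c,d), inpos(c), linked(c,c), linked(d,b), near(a), near(b), near(c)}
2. move(b)  →  {at(a,a), at(a,d), at(b,b), at(c,d), inpos(c), linked(b,b), linked(c,c), linked(d,b), near(a), near(b), near(c)}
3. push(b)  →  {at(a,a), at(a,d), at(c,d), inpos(c), linked(c,c), linked(d,b), marked(b), near(a), near(b), near(c)}

move(c); move(b); push(b)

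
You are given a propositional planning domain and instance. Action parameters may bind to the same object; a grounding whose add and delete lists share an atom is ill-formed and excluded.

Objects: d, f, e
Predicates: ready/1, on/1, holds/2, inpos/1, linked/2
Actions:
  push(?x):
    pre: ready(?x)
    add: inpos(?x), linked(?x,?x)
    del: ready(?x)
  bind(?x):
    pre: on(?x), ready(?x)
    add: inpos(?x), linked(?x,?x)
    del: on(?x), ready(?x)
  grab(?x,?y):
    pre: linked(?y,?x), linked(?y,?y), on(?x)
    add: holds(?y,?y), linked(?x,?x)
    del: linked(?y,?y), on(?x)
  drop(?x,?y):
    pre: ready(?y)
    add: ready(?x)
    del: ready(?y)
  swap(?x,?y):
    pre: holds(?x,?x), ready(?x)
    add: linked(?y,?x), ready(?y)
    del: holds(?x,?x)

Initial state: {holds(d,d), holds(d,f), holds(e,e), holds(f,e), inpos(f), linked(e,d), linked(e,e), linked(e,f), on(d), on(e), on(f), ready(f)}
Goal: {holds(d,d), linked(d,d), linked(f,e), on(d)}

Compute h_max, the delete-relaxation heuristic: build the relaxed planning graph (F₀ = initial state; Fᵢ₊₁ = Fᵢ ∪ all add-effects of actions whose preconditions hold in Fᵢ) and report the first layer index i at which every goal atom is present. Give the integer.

F0 = init (12 atoms)
F1 = F0 ∪ {linked(d,d), linked(f,f), ready(d), ready(e)}  (16 atoms)
F2 = F1 ∪ {inpos(d), inpos(e), linked(d,e), linked(f,d), linked(f,e)}  (21 atoms)
goal ⊆ F2  ⇒  h_max = 2

2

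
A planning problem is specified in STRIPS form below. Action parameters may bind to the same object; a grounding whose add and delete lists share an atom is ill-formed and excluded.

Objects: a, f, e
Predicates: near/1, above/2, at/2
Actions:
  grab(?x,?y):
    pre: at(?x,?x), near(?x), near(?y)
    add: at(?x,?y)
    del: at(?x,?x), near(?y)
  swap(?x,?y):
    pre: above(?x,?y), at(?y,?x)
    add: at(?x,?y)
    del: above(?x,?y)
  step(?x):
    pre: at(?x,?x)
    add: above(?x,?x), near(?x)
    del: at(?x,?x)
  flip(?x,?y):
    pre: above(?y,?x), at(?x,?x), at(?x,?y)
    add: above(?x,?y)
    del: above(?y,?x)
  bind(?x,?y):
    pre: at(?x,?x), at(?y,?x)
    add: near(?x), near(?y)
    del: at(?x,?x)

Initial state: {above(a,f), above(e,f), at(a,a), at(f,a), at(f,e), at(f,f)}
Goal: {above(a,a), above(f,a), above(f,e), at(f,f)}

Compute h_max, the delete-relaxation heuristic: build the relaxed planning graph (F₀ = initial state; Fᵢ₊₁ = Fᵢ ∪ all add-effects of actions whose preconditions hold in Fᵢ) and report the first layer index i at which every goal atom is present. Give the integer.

1

F0 = init (6 atoms)
F1 = F0 ∪ {above(a,a), above(f,a), above(f,e), above(f,f), at(a,f), at(e,f), near(a), near(f)}  (14 atoms)
goal ⊆ F1  ⇒  h_max = 1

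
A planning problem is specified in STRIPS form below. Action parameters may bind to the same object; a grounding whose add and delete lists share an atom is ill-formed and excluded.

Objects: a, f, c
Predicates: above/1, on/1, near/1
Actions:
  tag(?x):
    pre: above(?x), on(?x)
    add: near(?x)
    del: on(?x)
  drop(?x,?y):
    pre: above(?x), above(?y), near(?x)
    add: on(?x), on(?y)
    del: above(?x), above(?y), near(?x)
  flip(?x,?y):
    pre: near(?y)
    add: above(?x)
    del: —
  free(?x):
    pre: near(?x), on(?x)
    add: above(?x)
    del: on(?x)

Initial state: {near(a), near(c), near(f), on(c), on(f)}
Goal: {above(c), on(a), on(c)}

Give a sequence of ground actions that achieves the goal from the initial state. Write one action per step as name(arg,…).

flip(a,a); drop(a,a); flip(c,f)

1. flip(a,a)  →  {above(a), near(a), near(c), near(f), on(c), on(f)}
2. drop(a,a)  →  {near(c), near(f), on(a), on(c), on(f)}
3. flip(c,f)  →  {above(c), near(c), near(f), on(a), on(c), on(f)}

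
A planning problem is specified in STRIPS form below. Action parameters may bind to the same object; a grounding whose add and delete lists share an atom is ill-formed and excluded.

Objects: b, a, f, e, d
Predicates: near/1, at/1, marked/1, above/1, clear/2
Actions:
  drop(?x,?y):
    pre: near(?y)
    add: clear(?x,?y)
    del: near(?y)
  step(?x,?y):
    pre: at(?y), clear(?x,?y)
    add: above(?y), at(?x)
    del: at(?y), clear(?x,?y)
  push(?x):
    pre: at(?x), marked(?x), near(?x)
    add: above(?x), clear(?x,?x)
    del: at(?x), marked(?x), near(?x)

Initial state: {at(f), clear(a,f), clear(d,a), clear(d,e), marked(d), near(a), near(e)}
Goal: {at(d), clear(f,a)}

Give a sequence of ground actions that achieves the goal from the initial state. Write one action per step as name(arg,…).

1. drop(f,a)  →  {at(f), clear(a,f), clear(d,a), clear(d,e), clear(f,a), marked(d), near(e)}
2. step(a,f)  →  {above(f), at(a), clear(d,a), clear(d,e), clear(f,a), marked(d), near(e)}
3. step(d,a)  →  {above(a), above(f), at(d), clear(d,e), clear(f,a), marked(d), near(e)}

drop(f,a); step(a,f); step(d,a)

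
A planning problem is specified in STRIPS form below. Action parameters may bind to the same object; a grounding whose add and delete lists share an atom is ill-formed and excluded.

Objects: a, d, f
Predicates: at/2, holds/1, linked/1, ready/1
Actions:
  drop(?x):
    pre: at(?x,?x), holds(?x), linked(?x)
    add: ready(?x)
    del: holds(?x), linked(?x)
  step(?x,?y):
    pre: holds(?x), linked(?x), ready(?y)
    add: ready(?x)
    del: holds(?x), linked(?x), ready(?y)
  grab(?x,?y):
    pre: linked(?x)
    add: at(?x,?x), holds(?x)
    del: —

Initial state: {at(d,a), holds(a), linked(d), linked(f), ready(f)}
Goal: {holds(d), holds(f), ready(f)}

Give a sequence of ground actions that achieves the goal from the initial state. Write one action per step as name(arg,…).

grab(d,a); grab(f,a)

1. grab(d,a)  →  {at(d,a), at(d,d), holds(a), holds(d), linked(d), linked(f), ready(f)}
2. grab(f,a)  →  {at(d,a), at(d,d), at(f,f), holds(a), holds(d), holds(f), linked(d), linked(f), ready(f)}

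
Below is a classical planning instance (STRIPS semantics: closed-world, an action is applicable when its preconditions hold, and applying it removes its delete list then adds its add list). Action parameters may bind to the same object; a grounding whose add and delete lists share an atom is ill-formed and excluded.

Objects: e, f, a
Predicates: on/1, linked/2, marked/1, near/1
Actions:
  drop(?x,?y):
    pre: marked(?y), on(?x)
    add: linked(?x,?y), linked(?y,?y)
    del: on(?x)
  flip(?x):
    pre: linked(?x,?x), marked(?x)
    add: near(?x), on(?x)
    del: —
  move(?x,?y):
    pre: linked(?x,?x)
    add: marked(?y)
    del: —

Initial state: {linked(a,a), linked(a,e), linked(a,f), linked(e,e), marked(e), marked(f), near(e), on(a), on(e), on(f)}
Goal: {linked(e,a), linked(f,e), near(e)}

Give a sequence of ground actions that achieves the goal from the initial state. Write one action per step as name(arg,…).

1. drop(f,e)  →  {linked(a,a), linked(a,e), linked(a,f), linked(e,e), linked(f,e), marked(e), marked(f), near(e), on(a), on(e)}
2. move(e,a)  →  {linked(a,a), linked(a,e), linked(a,f), linked(e,e), linked(f,e), marked(a), marked(e), marked(f), near(e), on(a), on(e)}
3. drop(e,a)  →  {linked(a,a), linked(a,e), linked(a,f), linked(e,a), linked(e,e), linked(f,e), marked(a), marked(e), marked(f), near(e), on(a)}

drop(f,e); move(e,a); drop(e,a)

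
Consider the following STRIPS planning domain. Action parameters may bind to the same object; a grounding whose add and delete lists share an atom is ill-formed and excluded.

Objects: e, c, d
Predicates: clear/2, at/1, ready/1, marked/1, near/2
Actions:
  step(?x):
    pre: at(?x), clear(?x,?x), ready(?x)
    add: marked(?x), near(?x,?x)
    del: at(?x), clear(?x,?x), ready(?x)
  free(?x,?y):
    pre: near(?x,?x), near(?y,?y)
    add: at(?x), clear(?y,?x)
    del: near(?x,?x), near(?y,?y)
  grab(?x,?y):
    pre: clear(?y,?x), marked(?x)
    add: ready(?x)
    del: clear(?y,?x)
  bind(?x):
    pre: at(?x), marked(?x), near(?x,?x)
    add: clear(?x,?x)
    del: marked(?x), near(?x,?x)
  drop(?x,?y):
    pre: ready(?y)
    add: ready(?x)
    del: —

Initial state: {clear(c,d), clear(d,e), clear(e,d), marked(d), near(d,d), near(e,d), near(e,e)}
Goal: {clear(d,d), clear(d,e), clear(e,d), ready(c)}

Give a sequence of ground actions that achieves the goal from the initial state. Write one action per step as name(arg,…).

free(d,d); grab(d,c); drop(c,d)

1. free(d,d)  →  {at(d), clear(c,d), clear(d,d), clear(d,e), clear(e,d), marked(d), near(e,d), near(e,e)}
2. grab(d,c)  →  {at(d), clear(d,d), clear(d,e), clear(e,d), marked(d), near(e,d), near(e,e), ready(d)}
3. drop(c,d)  →  {at(d), clear(d,d), clear(d,e), clear(e,d), marked(d), near(e,d), near(e,e), ready(c), ready(d)}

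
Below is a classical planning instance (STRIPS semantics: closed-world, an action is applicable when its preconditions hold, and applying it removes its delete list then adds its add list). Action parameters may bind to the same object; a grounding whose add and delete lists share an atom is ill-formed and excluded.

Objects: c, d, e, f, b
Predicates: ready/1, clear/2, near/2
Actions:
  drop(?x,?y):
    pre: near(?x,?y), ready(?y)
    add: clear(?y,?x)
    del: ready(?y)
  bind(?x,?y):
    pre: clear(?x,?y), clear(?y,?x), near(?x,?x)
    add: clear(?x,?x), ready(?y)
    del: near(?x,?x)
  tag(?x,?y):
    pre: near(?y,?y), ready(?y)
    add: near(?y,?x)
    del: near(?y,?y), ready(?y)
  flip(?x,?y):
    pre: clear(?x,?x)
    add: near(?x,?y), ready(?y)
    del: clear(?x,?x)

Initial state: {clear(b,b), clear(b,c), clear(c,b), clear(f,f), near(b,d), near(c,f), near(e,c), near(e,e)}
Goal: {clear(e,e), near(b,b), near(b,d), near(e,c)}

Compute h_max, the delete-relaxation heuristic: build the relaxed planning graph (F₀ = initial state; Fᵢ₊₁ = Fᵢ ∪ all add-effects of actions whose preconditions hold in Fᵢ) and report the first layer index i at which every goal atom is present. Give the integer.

F0 = init (8 atoms)
F1 = F0 ∪ {near(b,b), near(b,c), near(b,e), near(b,f), near(f,b), near(f,c), near(f,d), near(f,e), near(f,f), ready(b), ready(c), ready(d), ready(e), ready(f)}  (22 atoms)
F2 = F1 ∪ {clear(b,f), clear(c,e), clear(c,f), clear(d,b), clear(d,f), clear(e,b), clear(e,e), clear(e,f), clear(f,b), clear(f,c), near(e,b), near(e,d), near(e,f)}  (35 atoms)
goal ⊆ F2  ⇒  h_max = 2

2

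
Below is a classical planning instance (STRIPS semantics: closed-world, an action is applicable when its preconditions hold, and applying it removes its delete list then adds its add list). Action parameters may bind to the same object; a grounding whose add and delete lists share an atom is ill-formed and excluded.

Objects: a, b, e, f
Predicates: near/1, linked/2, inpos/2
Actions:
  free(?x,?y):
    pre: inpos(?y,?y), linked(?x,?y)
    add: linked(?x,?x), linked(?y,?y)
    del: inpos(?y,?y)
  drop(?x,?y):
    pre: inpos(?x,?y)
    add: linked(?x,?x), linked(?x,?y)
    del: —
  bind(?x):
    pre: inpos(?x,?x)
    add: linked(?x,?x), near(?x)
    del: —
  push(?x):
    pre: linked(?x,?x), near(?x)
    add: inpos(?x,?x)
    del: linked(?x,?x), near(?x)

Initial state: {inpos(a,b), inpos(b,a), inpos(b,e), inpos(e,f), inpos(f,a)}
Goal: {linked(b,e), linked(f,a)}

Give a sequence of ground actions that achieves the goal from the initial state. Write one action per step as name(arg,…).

drop(b,e); drop(f,a)

1. drop(b,e)  →  {inpos(a,b), inpos(b,a), inpos(b,e), inpos(e,f), inpos(f,a), linked(b,b), linked(b,e)}
2. drop(f,a)  →  {inpos(a,b), inpos(b,a), inpos(b,e), inpos(e,f), inpos(f,a), linked(b,b), linked(b,e), linked(f,a), linked(f,f)}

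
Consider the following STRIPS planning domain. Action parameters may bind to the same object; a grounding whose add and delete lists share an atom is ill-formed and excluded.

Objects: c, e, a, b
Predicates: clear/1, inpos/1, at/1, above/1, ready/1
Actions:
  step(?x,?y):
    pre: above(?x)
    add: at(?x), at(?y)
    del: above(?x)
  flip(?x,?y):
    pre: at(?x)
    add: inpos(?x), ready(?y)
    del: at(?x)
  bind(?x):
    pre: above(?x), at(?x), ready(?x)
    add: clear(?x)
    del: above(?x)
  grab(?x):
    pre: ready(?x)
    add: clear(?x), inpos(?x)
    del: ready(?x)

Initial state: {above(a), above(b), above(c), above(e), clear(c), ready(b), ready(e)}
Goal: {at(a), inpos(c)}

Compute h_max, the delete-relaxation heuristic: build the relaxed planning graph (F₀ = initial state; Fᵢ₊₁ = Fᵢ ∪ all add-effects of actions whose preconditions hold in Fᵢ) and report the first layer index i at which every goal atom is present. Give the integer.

F0 = init (7 atoms)
F1 = F0 ∪ {at(a), at(b), at(c), at(e), clear(b), clear(e), inpos(b), inpos(e)}  (15 atoms)
F2 = F1 ∪ {inpos(a), inpos(c), ready(a), ready(c)}  (19 atoms)
goal ⊆ F2  ⇒  h_max = 2

2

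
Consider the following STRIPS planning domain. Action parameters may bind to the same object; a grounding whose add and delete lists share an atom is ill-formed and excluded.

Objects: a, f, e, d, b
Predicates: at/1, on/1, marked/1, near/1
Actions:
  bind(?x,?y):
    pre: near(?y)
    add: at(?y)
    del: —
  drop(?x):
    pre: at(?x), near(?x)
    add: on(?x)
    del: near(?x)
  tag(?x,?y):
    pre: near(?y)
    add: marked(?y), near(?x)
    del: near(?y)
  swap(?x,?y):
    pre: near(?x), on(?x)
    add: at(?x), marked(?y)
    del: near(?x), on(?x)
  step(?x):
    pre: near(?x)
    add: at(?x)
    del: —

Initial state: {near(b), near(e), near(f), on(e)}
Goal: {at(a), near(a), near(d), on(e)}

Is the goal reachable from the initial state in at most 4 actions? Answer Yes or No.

Yes

1. tag(a,f)  →  {marked(f), near(a), near(b), near(e), on(e)}
2. bind(a,a)  →  {at(a), marked(f), near(a), near(b), near(e), on(e)}
3. tag(d,e)  →  {at(a), marked(e), marked(f), near(a), near(b), near(d), on(e)}
optimal plan length = 3; 3 ≤ 4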